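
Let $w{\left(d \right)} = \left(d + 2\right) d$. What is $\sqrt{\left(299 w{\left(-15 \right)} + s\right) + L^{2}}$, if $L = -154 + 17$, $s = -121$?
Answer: $\sqrt{76953} \approx 277.4$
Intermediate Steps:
$w{\left(d \right)} = d \left(2 + d\right)$ ($w{\left(d \right)} = \left(2 + d\right) d = d \left(2 + d\right)$)
$L = -137$
$\sqrt{\left(299 w{\left(-15 \right)} + s\right) + L^{2}} = \sqrt{\left(299 \left(- 15 \left(2 - 15\right)\right) - 121\right) + \left(-137\right)^{2}} = \sqrt{\left(299 \left(\left(-15\right) \left(-13\right)\right) - 121\right) + 18769} = \sqrt{\left(299 \cdot 195 - 121\right) + 18769} = \sqrt{\left(58305 - 121\right) + 18769} = \sqrt{58184 + 18769} = \sqrt{76953}$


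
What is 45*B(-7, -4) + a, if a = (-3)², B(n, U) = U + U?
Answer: -351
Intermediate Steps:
B(n, U) = 2*U
a = 9
45*B(-7, -4) + a = 45*(2*(-4)) + 9 = 45*(-8) + 9 = -360 + 9 = -351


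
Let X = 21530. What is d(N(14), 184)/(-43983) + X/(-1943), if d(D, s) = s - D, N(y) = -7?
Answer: -947325103/85458969 ≈ -11.085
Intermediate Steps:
d(N(14), 184)/(-43983) + X/(-1943) = (184 - 1*(-7))/(-43983) + 21530/(-1943) = (184 + 7)*(-1/43983) + 21530*(-1/1943) = 191*(-1/43983) - 21530/1943 = -191/43983 - 21530/1943 = -947325103/85458969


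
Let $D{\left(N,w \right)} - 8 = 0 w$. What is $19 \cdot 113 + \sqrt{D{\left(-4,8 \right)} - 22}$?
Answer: $2147 + i \sqrt{14} \approx 2147.0 + 3.7417 i$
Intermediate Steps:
$D{\left(N,w \right)} = 8$ ($D{\left(N,w \right)} = 8 + 0 w = 8 + 0 = 8$)
$19 \cdot 113 + \sqrt{D{\left(-4,8 \right)} - 22} = 19 \cdot 113 + \sqrt{8 - 22} = 2147 + \sqrt{-14} = 2147 + i \sqrt{14}$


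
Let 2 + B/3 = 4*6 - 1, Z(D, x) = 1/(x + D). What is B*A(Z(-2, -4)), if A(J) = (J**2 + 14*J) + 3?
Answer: 175/4 ≈ 43.750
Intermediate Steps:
Z(D, x) = 1/(D + x)
A(J) = 3 + J**2 + 14*J
B = 63 (B = -6 + 3*(4*6 - 1) = -6 + 3*(24 - 1) = -6 + 3*23 = -6 + 69 = 63)
B*A(Z(-2, -4)) = 63*(3 + (1/(-2 - 4))**2 + 14/(-2 - 4)) = 63*(3 + (1/(-6))**2 + 14/(-6)) = 63*(3 + (-1/6)**2 + 14*(-1/6)) = 63*(3 + 1/36 - 7/3) = 63*(25/36) = 175/4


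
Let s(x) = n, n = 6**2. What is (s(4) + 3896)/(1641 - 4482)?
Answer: -3932/2841 ≈ -1.3840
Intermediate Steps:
n = 36
s(x) = 36
(s(4) + 3896)/(1641 - 4482) = (36 + 3896)/(1641 - 4482) = 3932/(-2841) = 3932*(-1/2841) = -3932/2841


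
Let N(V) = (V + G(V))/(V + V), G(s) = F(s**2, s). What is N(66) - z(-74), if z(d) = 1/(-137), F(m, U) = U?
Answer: 138/137 ≈ 1.0073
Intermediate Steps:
z(d) = -1/137
G(s) = s
N(V) = 1 (N(V) = (V + V)/(V + V) = (2*V)/((2*V)) = (2*V)*(1/(2*V)) = 1)
N(66) - z(-74) = 1 - 1*(-1/137) = 1 + 1/137 = 138/137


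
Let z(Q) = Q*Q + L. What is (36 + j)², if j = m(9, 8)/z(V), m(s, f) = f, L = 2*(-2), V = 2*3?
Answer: 21025/16 ≈ 1314.1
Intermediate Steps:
V = 6
L = -4
z(Q) = -4 + Q² (z(Q) = Q*Q - 4 = Q² - 4 = -4 + Q²)
j = ¼ (j = 8/(-4 + 6²) = 8/(-4 + 36) = 8/32 = 8*(1/32) = ¼ ≈ 0.25000)
(36 + j)² = (36 + ¼)² = (145/4)² = 21025/16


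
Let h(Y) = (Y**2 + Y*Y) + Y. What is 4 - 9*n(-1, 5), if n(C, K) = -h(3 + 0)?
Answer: 193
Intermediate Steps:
h(Y) = Y + 2*Y**2 (h(Y) = (Y**2 + Y**2) + Y = 2*Y**2 + Y = Y + 2*Y**2)
n(C, K) = -21 (n(C, K) = -(3 + 0)*(1 + 2*(3 + 0)) = -3*(1 + 2*3) = -3*(1 + 6) = -3*7 = -1*21 = -21)
4 - 9*n(-1, 5) = 4 - 9*(-21) = 4 + 189 = 193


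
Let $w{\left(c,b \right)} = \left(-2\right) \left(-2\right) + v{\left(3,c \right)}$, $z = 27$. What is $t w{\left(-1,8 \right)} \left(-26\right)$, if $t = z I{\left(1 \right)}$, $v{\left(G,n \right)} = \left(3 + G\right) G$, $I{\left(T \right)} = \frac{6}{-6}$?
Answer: $15444$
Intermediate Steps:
$I{\left(T \right)} = -1$ ($I{\left(T \right)} = 6 \left(- \frac{1}{6}\right) = -1$)
$v{\left(G,n \right)} = G \left(3 + G\right)$
$w{\left(c,b \right)} = 22$ ($w{\left(c,b \right)} = \left(-2\right) \left(-2\right) + 3 \left(3 + 3\right) = 4 + 3 \cdot 6 = 4 + 18 = 22$)
$t = -27$ ($t = 27 \left(-1\right) = -27$)
$t w{\left(-1,8 \right)} \left(-26\right) = - 27 \cdot 22 \left(-26\right) = \left(-27\right) \left(-572\right) = 15444$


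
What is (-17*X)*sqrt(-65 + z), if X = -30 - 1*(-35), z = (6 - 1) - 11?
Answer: -85*I*sqrt(71) ≈ -716.22*I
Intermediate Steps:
z = -6 (z = 5 - 11 = -6)
X = 5 (X = -30 + 35 = 5)
(-17*X)*sqrt(-65 + z) = (-17*5)*sqrt(-65 - 6) = -85*I*sqrt(71)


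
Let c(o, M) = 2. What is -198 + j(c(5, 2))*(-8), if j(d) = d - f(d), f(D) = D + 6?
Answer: -150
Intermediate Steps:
f(D) = 6 + D
j(d) = -6 (j(d) = d - (6 + d) = d + (-6 - d) = -6)
-198 + j(c(5, 2))*(-8) = -198 - 6*(-8) = -198 + 48 = -150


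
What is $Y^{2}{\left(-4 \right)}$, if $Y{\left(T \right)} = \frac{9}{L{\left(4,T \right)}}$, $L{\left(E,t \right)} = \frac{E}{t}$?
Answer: $81$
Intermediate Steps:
$Y{\left(T \right)} = \frac{9 T}{4}$ ($Y{\left(T \right)} = \frac{9}{4 \frac{1}{T}} = 9 \frac{T}{4} = \frac{9 T}{4}$)
$Y^{2}{\left(-4 \right)} = \left(\frac{9}{4} \left(-4\right)\right)^{2} = \left(-9\right)^{2} = 81$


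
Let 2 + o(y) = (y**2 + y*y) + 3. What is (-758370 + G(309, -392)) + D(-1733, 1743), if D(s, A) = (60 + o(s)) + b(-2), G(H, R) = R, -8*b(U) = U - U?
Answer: 5247877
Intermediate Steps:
b(U) = 0 (b(U) = -(U - U)/8 = -1/8*0 = 0)
o(y) = 1 + 2*y**2 (o(y) = -2 + ((y**2 + y*y) + 3) = -2 + ((y**2 + y**2) + 3) = -2 + (2*y**2 + 3) = -2 + (3 + 2*y**2) = 1 + 2*y**2)
D(s, A) = 61 + 2*s**2 (D(s, A) = (60 + (1 + 2*s**2)) + 0 = (61 + 2*s**2) + 0 = 61 + 2*s**2)
(-758370 + G(309, -392)) + D(-1733, 1743) = (-758370 - 392) + (61 + 2*(-1733)**2) = -758762 + (61 + 2*3003289) = -758762 + (61 + 6006578) = -758762 + 6006639 = 5247877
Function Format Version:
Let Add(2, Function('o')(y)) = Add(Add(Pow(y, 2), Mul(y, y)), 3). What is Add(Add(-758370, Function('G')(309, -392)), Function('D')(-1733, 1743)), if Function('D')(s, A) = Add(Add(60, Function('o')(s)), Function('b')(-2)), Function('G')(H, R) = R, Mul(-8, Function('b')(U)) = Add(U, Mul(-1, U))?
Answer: 5247877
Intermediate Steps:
Function('b')(U) = 0 (Function('b')(U) = Mul(Rational(-1, 8), Add(U, Mul(-1, U))) = Mul(Rational(-1, 8), 0) = 0)
Function('o')(y) = Add(1, Mul(2, Pow(y, 2))) (Function('o')(y) = Add(-2, Add(Add(Pow(y, 2), Mul(y, y)), 3)) = Add(-2, Add(Add(Pow(y, 2), Pow(y, 2)), 3)) = Add(-2, Add(Mul(2, Pow(y, 2)), 3)) = Add(-2, Add(3, Mul(2, Pow(y, 2)))) = Add(1, Mul(2, Pow(y, 2))))
Function('D')(s, A) = Add(61, Mul(2, Pow(s, 2))) (Function('D')(s, A) = Add(Add(60, Add(1, Mul(2, Pow(s, 2)))), 0) = Add(Add(61, Mul(2, Pow(s, 2))), 0) = Add(61, Mul(2, Pow(s, 2))))
Add(Add(-758370, Function('G')(309, -392)), Function('D')(-1733, 1743)) = Add(Add(-758370, -392), Add(61, Mul(2, Pow(-1733, 2)))) = Add(-758762, Add(61, Mul(2, 3003289))) = Add(-758762, Add(61, 6006578)) = Add(-758762, 6006639) = 5247877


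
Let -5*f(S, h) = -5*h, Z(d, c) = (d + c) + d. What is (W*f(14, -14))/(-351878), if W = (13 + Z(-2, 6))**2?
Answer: 1575/175939 ≈ 0.0089520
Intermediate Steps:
Z(d, c) = c + 2*d (Z(d, c) = (c + d) + d = c + 2*d)
f(S, h) = h (f(S, h) = -(-1)*h = h)
W = 225 (W = (13 + (6 + 2*(-2)))**2 = (13 + (6 - 4))**2 = (13 + 2)**2 = 15**2 = 225)
(W*f(14, -14))/(-351878) = (225*(-14))/(-351878) = -3150*(-1/351878) = 1575/175939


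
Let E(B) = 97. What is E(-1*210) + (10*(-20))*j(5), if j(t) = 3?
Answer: -503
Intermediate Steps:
E(-1*210) + (10*(-20))*j(5) = 97 + (10*(-20))*3 = 97 - 200*3 = 97 - 600 = -503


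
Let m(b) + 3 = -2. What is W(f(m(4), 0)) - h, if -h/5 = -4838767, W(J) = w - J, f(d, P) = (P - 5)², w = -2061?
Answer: -24195921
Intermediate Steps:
m(b) = -5 (m(b) = -3 - 2 = -5)
f(d, P) = (-5 + P)²
W(J) = -2061 - J
h = 24193835 (h = -5*(-4838767) = 24193835)
W(f(m(4), 0)) - h = (-2061 - (-5 + 0)²) - 1*24193835 = (-2061 - 1*(-5)²) - 24193835 = (-2061 - 1*25) - 24193835 = (-2061 - 25) - 24193835 = -2086 - 24193835 = -24195921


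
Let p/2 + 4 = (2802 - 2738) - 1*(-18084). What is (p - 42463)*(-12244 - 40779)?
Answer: 327417025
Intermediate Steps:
p = 36288 (p = -8 + 2*((2802 - 2738) - 1*(-18084)) = -8 + 2*(64 + 18084) = -8 + 2*18148 = -8 + 36296 = 36288)
(p - 42463)*(-12244 - 40779) = (36288 - 42463)*(-12244 - 40779) = -6175*(-53023) = 327417025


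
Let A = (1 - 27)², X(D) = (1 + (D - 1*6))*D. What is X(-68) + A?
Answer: 5640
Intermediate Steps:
X(D) = D*(-5 + D) (X(D) = (1 + (D - 6))*D = (1 + (-6 + D))*D = (-5 + D)*D = D*(-5 + D))
A = 676 (A = (-26)² = 676)
X(-68) + A = -68*(-5 - 68) + 676 = -68*(-73) + 676 = 4964 + 676 = 5640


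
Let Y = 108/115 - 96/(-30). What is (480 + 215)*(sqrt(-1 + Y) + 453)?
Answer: 314835 + 2641*sqrt(115)/23 ≈ 3.1607e+5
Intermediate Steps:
Y = 476/115 (Y = 108*(1/115) - 96*(-1/30) = 108/115 + 16/5 = 476/115 ≈ 4.1391)
(480 + 215)*(sqrt(-1 + Y) + 453) = (480 + 215)*(sqrt(-1 + 476/115) + 453) = 695*(sqrt(361/115) + 453) = 695*(19*sqrt(115)/115 + 453) = 695*(453 + 19*sqrt(115)/115) = 314835 + 2641*sqrt(115)/23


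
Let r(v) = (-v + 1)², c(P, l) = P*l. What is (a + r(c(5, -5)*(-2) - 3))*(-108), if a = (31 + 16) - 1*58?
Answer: -227340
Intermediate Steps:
r(v) = (1 - v)²
a = -11 (a = 47 - 58 = -11)
(a + r(c(5, -5)*(-2) - 3))*(-108) = (-11 + (-1 + ((5*(-5))*(-2) - 3))²)*(-108) = (-11 + (-1 + (-25*(-2) - 3))²)*(-108) = (-11 + (-1 + (50 - 3))²)*(-108) = (-11 + (-1 + 47)²)*(-108) = (-11 + 46²)*(-108) = (-11 + 2116)*(-108) = 2105*(-108) = -227340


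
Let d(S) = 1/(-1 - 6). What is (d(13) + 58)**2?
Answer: 164025/49 ≈ 3347.4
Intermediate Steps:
d(S) = -1/7 (d(S) = 1/(-7) = -1/7)
(d(13) + 58)**2 = (-1/7 + 58)**2 = (405/7)**2 = 164025/49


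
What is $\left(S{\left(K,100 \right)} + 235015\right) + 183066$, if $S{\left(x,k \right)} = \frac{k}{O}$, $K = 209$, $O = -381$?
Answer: $\frac{159288761}{381} \approx 4.1808 \cdot 10^{5}$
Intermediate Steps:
$S{\left(x,k \right)} = - \frac{k}{381}$ ($S{\left(x,k \right)} = \frac{k}{-381} = k \left(- \frac{1}{381}\right) = - \frac{k}{381}$)
$\left(S{\left(K,100 \right)} + 235015\right) + 183066 = \left(\left(- \frac{1}{381}\right) 100 + 235015\right) + 183066 = \left(- \frac{100}{381} + 235015\right) + 183066 = \frac{89540615}{381} + 183066 = \frac{159288761}{381}$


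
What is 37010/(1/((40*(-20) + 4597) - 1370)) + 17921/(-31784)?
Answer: 2854942795759/31784 ≈ 8.9823e+7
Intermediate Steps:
37010/(1/((40*(-20) + 4597) - 1370)) + 17921/(-31784) = 37010/(1/((-800 + 4597) - 1370)) + 17921*(-1/31784) = 37010/(1/(3797 - 1370)) - 17921/31784 = 37010/(1/2427) - 17921/31784 = 37010*2427 - 17921/31784 = 89823270 - 17921/31784 = 2854942795759/31784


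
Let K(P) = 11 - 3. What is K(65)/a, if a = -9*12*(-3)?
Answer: 2/81 ≈ 0.024691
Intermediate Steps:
K(P) = 8
a = 324 (a = -108*(-3) = 324)
K(65)/a = 8/324 = 8*(1/324) = 2/81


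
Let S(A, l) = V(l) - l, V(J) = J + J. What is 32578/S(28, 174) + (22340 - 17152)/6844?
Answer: 964942/5133 ≈ 187.99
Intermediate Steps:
V(J) = 2*J
S(A, l) = l (S(A, l) = 2*l - l = l)
32578/S(28, 174) + (22340 - 17152)/6844 = 32578/174 + (22340 - 17152)/6844 = 32578*(1/174) + 5188*(1/6844) = 16289/87 + 1297/1711 = 964942/5133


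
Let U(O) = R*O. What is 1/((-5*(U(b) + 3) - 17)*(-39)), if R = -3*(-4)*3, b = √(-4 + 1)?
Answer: 2/239421 - 15*I*√3/319228 ≈ 8.3535e-6 - 8.1386e-5*I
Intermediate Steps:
b = I*√3 (b = √(-3) = I*√3 ≈ 1.732*I)
R = 36 (R = 12*3 = 36)
U(O) = 36*O
1/((-5*(U(b) + 3) - 17)*(-39)) = 1/((-5*(36*(I*√3) + 3) - 17)*(-39)) = 1/((-5*(36*I*√3 + 3) - 17)*(-39)) = 1/((-5*(3 + 36*I*√3) - 17)*(-39)) = 1/(((-15 - 180*I*√3) - 17)*(-39)) = 1/((-32 - 180*I*√3)*(-39)) = 1/(1248 + 7020*I*√3)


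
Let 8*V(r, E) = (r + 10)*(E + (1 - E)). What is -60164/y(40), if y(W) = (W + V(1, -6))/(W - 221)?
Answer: 87117472/331 ≈ 2.6320e+5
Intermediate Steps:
V(r, E) = 5/4 + r/8 (V(r, E) = ((r + 10)*(E + (1 - E)))/8 = ((10 + r)*1)/8 = (10 + r)/8 = 5/4 + r/8)
y(W) = (11/8 + W)/(-221 + W) (y(W) = (W + (5/4 + (1/8)*1))/(W - 221) = (W + (5/4 + 1/8))/(-221 + W) = (W + 11/8)/(-221 + W) = (11/8 + W)/(-221 + W))
-60164/y(40) = -60164*(-221 + 40)/(11/8 + 40) = -60164/((331/8)/(-181)) = -60164/((-1/181*331/8)) = -60164/(-331/1448) = -60164*(-1448/331) = 87117472/331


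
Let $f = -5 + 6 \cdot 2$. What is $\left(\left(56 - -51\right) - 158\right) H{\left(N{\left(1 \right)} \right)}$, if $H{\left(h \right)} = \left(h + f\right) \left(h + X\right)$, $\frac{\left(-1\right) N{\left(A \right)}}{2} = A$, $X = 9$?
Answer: $-1785$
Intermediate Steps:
$N{\left(A \right)} = - 2 A$
$f = 7$ ($f = -5 + 12 = 7$)
$H{\left(h \right)} = \left(7 + h\right) \left(9 + h\right)$ ($H{\left(h \right)} = \left(h + 7\right) \left(h + 9\right) = \left(7 + h\right) \left(9 + h\right)$)
$\left(\left(56 - -51\right) - 158\right) H{\left(N{\left(1 \right)} \right)} = \left(\left(56 - -51\right) - 158\right) \left(63 + \left(\left(-2\right) 1\right)^{2} + 16 \left(\left(-2\right) 1\right)\right) = \left(\left(56 + 51\right) - 158\right) \left(63 + \left(-2\right)^{2} + 16 \left(-2\right)\right) = \left(107 - 158\right) \left(63 + 4 - 32\right) = \left(-51\right) 35 = -1785$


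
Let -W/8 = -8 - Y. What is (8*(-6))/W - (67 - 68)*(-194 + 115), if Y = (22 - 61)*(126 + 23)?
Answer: -458431/5803 ≈ -78.999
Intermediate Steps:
Y = -5811 (Y = -39*149 = -5811)
W = -46424 (W = -8*(-8 - 1*(-5811)) = -8*(-8 + 5811) = -8*5803 = -46424)
(8*(-6))/W - (67 - 68)*(-194 + 115) = (8*(-6))/(-46424) - (67 - 68)*(-194 + 115) = -48*(-1/46424) - (-1)*(-79) = 6/5803 - 1*79 = 6/5803 - 79 = -458431/5803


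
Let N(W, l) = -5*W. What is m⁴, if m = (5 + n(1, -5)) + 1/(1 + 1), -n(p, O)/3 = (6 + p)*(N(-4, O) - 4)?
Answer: 190899960241/16 ≈ 1.1931e+10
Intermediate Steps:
n(p, O) = -288 - 48*p (n(p, O) = -3*(6 + p)*(-5*(-4) - 4) = -3*(6 + p)*(20 - 4) = -3*(6 + p)*16 = -3*(96 + 16*p) = -288 - 48*p)
m = -661/2 (m = (5 + (-288 - 48*1)) + 1/(1 + 1) = (5 + (-288 - 48)) + 1/2 = (5 - 336) + ½ = -331 + ½ = -661/2 ≈ -330.50)
m⁴ = (-661/2)⁴ = 190899960241/16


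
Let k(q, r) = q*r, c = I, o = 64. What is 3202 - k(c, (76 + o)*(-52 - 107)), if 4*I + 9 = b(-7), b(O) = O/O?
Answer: -41318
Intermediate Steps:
b(O) = 1
I = -2 (I = -9/4 + (¼)*1 = -9/4 + ¼ = -2)
c = -2
3202 - k(c, (76 + o)*(-52 - 107)) = 3202 - (-2)*(76 + 64)*(-52 - 107) = 3202 - (-2)*140*(-159) = 3202 - (-2)*(-22260) = 3202 - 1*44520 = 3202 - 44520 = -41318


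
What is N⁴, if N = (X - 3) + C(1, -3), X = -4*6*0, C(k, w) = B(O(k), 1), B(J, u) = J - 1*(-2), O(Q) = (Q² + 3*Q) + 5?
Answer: 4096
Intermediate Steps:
O(Q) = 5 + Q² + 3*Q
B(J, u) = 2 + J (B(J, u) = J + 2 = 2 + J)
C(k, w) = 7 + k² + 3*k (C(k, w) = 2 + (5 + k² + 3*k) = 7 + k² + 3*k)
X = 0 (X = -24*0 = 0)
N = 8 (N = (0 - 3) + (7 + 1² + 3*1) = -3 + (7 + 1 + 3) = -3 + 11 = 8)
N⁴ = 8⁴ = 4096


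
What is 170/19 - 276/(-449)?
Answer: 81574/8531 ≈ 9.5621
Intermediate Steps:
170/19 - 276/(-449) = 170*(1/19) - 276*(-1/449) = 170/19 + 276/449 = 81574/8531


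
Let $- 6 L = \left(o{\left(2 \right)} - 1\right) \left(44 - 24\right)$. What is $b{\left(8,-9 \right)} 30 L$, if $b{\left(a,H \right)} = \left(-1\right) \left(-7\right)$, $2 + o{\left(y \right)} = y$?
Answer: $700$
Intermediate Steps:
$o{\left(y \right)} = -2 + y$
$L = \frac{10}{3}$ ($L = - \frac{\left(\left(-2 + 2\right) - 1\right) \left(44 - 24\right)}{6} = - \frac{\left(0 - 1\right) 20}{6} = - \frac{\left(-1\right) 20}{6} = \left(- \frac{1}{6}\right) \left(-20\right) = \frac{10}{3} \approx 3.3333$)
$b{\left(a,H \right)} = 7$
$b{\left(8,-9 \right)} 30 L = 7 \cdot 30 \cdot \frac{10}{3} = 210 \cdot \frac{10}{3} = 700$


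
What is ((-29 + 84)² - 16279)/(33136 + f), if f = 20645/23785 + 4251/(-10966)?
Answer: -230466127516/576191059413 ≈ -0.39998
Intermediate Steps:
f = 25056607/52165262 (f = 20645*(1/23785) + 4251*(-1/10966) = 4129/4757 - 4251/10966 = 25056607/52165262 ≈ 0.48033)
((-29 + 84)² - 16279)/(33136 + f) = ((-29 + 84)² - 16279)/(33136 + 25056607/52165262) = (55² - 16279)/(1728573178239/52165262) = (3025 - 16279)*(52165262/1728573178239) = -13254*52165262/1728573178239 = -230466127516/576191059413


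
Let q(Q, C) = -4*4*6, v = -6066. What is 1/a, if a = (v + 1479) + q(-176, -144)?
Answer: -1/4683 ≈ -0.00021354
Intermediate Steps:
q(Q, C) = -96 (q(Q, C) = -16*6 = -96)
a = -4683 (a = (-6066 + 1479) - 96 = -4587 - 96 = -4683)
1/a = 1/(-4683) = -1/4683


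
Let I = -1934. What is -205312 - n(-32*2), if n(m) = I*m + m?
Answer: -329024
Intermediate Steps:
n(m) = -1933*m (n(m) = -1934*m + m = -1933*m)
-205312 - n(-32*2) = -205312 - (-1933)*(-32*2) = -205312 - (-1933)*(-64) = -205312 - 1*123712 = -205312 - 123712 = -329024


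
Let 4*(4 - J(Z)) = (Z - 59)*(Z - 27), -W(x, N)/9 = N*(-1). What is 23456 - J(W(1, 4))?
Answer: 93601/4 ≈ 23400.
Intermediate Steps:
W(x, N) = 9*N (W(x, N) = -9*N*(-1) = -(-9)*N = 9*N)
J(Z) = 4 - (-59 + Z)*(-27 + Z)/4 (J(Z) = 4 - (Z - 59)*(Z - 27)/4 = 4 - (-59 + Z)*(-27 + Z)/4)
23456 - J(W(1, 4)) = 23456 - (-1577/4 - (9*4)**2/4 + 43*(9*4)/2) = 23456 - (-1577/4 - 1/4*36**2 + (43/2)*36) = 23456 - (-1577/4 - 1/4*1296 + 774) = 23456 - (-1577/4 - 324 + 774) = 23456 - 1*223/4 = 23456 - 223/4 = 93601/4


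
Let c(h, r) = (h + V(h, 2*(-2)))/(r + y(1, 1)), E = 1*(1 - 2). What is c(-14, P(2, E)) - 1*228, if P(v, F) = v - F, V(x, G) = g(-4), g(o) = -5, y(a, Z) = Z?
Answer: -931/4 ≈ -232.75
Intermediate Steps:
E = -1 (E = 1*(-1) = -1)
V(x, G) = -5
c(h, r) = (-5 + h)/(1 + r) (c(h, r) = (h - 5)/(r + 1) = (-5 + h)/(1 + r))
c(-14, P(2, E)) - 1*228 = (-5 - 14)/(1 + (2 - 1*(-1))) - 1*228 = -19/(1 + (2 + 1)) - 228 = -19/(1 + 3) - 228 = -19/4 - 228 = -931/4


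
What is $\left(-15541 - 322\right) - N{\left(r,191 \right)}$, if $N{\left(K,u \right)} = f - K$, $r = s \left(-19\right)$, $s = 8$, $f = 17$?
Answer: $-16032$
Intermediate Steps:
$r = -152$ ($r = 8 \left(-19\right) = -152$)
$N{\left(K,u \right)} = 17 - K$
$\left(-15541 - 322\right) - N{\left(r,191 \right)} = \left(-15541 - 322\right) - \left(17 - -152\right) = -15863 - \left(17 + 152\right) = -15863 - 169 = -16032$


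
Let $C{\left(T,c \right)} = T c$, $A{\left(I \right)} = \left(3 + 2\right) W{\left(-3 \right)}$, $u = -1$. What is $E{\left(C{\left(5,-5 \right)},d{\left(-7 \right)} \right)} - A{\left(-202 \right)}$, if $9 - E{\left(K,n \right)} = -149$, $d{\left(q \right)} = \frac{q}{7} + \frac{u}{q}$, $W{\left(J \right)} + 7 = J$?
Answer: $208$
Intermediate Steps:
$W{\left(J \right)} = -7 + J$
$A{\left(I \right)} = -50$ ($A{\left(I \right)} = \left(3 + 2\right) \left(-7 - 3\right) = 5 \left(-10\right) = -50$)
$d{\left(q \right)} = - \frac{1}{q} + \frac{q}{7}$ ($d{\left(q \right)} = \frac{q}{7} - \frac{1}{q} = - \frac{1}{q} + \frac{q}{7}$)
$E{\left(K,n \right)} = 158$ ($E{\left(K,n \right)} = 9 - -149 = 9 + 149 = 158$)
$E{\left(C{\left(5,-5 \right)},d{\left(-7 \right)} \right)} - A{\left(-202 \right)} = 158 - -50 = 158 + 50 = 208$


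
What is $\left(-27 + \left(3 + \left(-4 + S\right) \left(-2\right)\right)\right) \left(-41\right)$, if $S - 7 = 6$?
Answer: $1722$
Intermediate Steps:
$S = 13$ ($S = 7 + 6 = 13$)
$\left(-27 + \left(3 + \left(-4 + S\right) \left(-2\right)\right)\right) \left(-41\right) = \left(-27 + \left(3 + \left(-4 + 13\right) \left(-2\right)\right)\right) \left(-41\right) = \left(-27 + \left(3 + 9 \left(-2\right)\right)\right) \left(-41\right) = \left(-27 + \left(3 - 18\right)\right) \left(-41\right) = \left(-27 - 15\right) \left(-41\right) = \left(-42\right) \left(-41\right) = 1722$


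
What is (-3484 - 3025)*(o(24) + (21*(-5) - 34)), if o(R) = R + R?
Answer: 592319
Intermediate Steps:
o(R) = 2*R
(-3484 - 3025)*(o(24) + (21*(-5) - 34)) = (-3484 - 3025)*(2*24 + (21*(-5) - 34)) = -6509*(48 + (-105 - 34)) = -6509*(48 - 139) = -6509*(-91) = 592319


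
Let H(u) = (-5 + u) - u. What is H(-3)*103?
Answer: -515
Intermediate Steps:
H(u) = -5
H(-3)*103 = -5*103 = -515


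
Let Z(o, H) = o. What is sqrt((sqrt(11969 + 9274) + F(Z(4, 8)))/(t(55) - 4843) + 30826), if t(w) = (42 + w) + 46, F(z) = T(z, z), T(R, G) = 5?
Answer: sqrt(6809463165 - 47*sqrt(21243))/470 ≈ 175.57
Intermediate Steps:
F(z) = 5
t(w) = 88 + w
sqrt((sqrt(11969 + 9274) + F(Z(4, 8)))/(t(55) - 4843) + 30826) = sqrt((sqrt(11969 + 9274) + 5)/((88 + 55) - 4843) + 30826) = sqrt((sqrt(21243) + 5)/(143 - 4843) + 30826) = sqrt((5 + sqrt(21243))/(-4700) + 30826) = sqrt((5 + sqrt(21243))*(-1/4700) + 30826) = sqrt((-1/940 - sqrt(21243)/4700) + 30826) = sqrt(28976439/940 - sqrt(21243)/4700)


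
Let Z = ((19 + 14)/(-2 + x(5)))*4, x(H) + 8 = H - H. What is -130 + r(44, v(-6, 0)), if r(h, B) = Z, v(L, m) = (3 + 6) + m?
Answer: -716/5 ≈ -143.20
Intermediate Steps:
x(H) = -8 (x(H) = -8 + (H - H) = -8 + 0 = -8)
Z = -66/5 (Z = ((19 + 14)/(-2 - 8))*4 = (33/(-10))*4 = (33*(-1/10))*4 = -33/10*4 = -66/5 ≈ -13.200)
v(L, m) = 9 + m
r(h, B) = -66/5
-130 + r(44, v(-6, 0)) = -130 - 66/5 = -716/5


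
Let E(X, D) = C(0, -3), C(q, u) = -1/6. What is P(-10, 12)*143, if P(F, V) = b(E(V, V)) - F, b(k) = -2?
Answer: 1144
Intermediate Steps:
C(q, u) = -⅙ (C(q, u) = -1*⅙ = -⅙)
E(X, D) = -⅙
P(F, V) = -2 - F
P(-10, 12)*143 = (-2 - 1*(-10))*143 = (-2 + 10)*143 = 8*143 = 1144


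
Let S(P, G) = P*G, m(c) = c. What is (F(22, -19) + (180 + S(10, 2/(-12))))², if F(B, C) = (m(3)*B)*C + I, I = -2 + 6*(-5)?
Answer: 11042329/9 ≈ 1.2269e+6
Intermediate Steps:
S(P, G) = G*P
I = -32 (I = -2 - 30 = -32)
F(B, C) = -32 + 3*B*C (F(B, C) = (3*B)*C - 32 = 3*B*C - 32 = -32 + 3*B*C)
(F(22, -19) + (180 + S(10, 2/(-12))))² = ((-32 + 3*22*(-19)) + (180 + (2/(-12))*10))² = ((-32 - 1254) + (180 + (2*(-1/12))*10))² = (-1286 + (180 - ⅙*10))² = (-1286 + (180 - 5/3))² = (-1286 + 535/3)² = (-3323/3)² = 11042329/9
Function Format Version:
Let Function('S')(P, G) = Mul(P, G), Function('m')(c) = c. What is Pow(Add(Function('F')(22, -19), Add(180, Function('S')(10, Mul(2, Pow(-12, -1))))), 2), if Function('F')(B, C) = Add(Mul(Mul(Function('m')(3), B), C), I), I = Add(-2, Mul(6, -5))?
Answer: Rational(11042329, 9) ≈ 1.2269e+6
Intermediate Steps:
Function('S')(P, G) = Mul(G, P)
I = -32 (I = Add(-2, -30) = -32)
Function('F')(B, C) = Add(-32, Mul(3, B, C)) (Function('F')(B, C) = Add(Mul(Mul(3, B), C), -32) = Add(Mul(3, B, C), -32) = Add(-32, Mul(3, B, C)))
Pow(Add(Function('F')(22, -19), Add(180, Function('S')(10, Mul(2, Pow(-12, -1))))), 2) = Pow(Add(Add(-32, Mul(3, 22, -19)), Add(180, Mul(Mul(2, Pow(-12, -1)), 10))), 2) = Pow(Add(Add(-32, -1254), Add(180, Mul(Mul(2, Rational(-1, 12)), 10))), 2) = Pow(Add(-1286, Add(180, Mul(Rational(-1, 6), 10))), 2) = Pow(Add(-1286, Add(180, Rational(-5, 3))), 2) = Pow(Add(-1286, Rational(535, 3)), 2) = Pow(Rational(-3323, 3), 2) = Rational(11042329, 9)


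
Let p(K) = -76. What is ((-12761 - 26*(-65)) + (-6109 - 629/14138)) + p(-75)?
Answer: -243965957/14138 ≈ -17256.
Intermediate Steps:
((-12761 - 26*(-65)) + (-6109 - 629/14138)) + p(-75) = ((-12761 - 26*(-65)) + (-6109 - 629/14138)) - 76 = ((-12761 - 1*(-1690)) + (-6109 - 629/14138)) - 76 = ((-12761 + 1690) + (-6109 - 1*629/14138)) - 76 = (-11071 + (-6109 - 629/14138)) - 76 = (-11071 - 86369671/14138) - 76 = -242891469/14138 - 76 = -243965957/14138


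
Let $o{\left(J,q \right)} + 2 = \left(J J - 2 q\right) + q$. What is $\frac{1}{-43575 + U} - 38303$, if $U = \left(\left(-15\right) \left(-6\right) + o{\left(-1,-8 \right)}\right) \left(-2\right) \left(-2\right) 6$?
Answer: $- \frac{1579883842}{41247} \approx -38303.0$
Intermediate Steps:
$o{\left(J,q \right)} = -2 + J^{2} - q$ ($o{\left(J,q \right)} = -2 + \left(\left(J J - 2 q\right) + q\right) = -2 + \left(\left(J^{2} - 2 q\right) + q\right) = -2 + \left(J^{2} - q\right) = -2 + J^{2} - q$)
$U = 2328$ ($U = \left(\left(-15\right) \left(-6\right) - \left(-6 - 1\right)\right) \left(-2\right) \left(-2\right) 6 = \left(90 + \left(-2 + 1 + 8\right)\right) 4 \cdot 6 = \left(90 + 7\right) 24 = 97 \cdot 24 = 2328$)
$\frac{1}{-43575 + U} - 38303 = \frac{1}{-43575 + 2328} - 38303 = \frac{1}{-41247} - 38303 = - \frac{1}{41247} - 38303 = - \frac{1579883842}{41247}$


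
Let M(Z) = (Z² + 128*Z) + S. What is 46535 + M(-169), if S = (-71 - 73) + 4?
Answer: 53324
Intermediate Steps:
S = -140 (S = -144 + 4 = -140)
M(Z) = -140 + Z² + 128*Z (M(Z) = (Z² + 128*Z) - 140 = -140 + Z² + 128*Z)
46535 + M(-169) = 46535 + (-140 + (-169)² + 128*(-169)) = 46535 + (-140 + 28561 - 21632) = 46535 + 6789 = 53324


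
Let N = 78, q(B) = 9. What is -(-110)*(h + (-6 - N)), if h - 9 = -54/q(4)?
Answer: -8910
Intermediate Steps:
h = 3 (h = 9 - 54/9 = 9 - 54*⅑ = 9 - 6 = 3)
-(-110)*(h + (-6 - N)) = -(-110)*(3 + (-6 - 1*78)) = -(-110)*(3 + (-6 - 78)) = -(-110)*(3 - 84) = -(-110)*(-81) = -1*8910 = -8910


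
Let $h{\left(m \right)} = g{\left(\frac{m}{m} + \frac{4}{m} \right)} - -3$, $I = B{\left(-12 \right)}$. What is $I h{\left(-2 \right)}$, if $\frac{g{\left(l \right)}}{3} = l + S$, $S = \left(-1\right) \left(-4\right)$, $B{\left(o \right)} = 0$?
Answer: $0$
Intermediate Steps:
$I = 0$
$S = 4$
$g{\left(l \right)} = 12 + 3 l$ ($g{\left(l \right)} = 3 \left(l + 4\right) = 3 \left(4 + l\right) = 12 + 3 l$)
$h{\left(m \right)} = 18 + \frac{12}{m}$ ($h{\left(m \right)} = \left(12 + 3 \left(\frac{m}{m} + \frac{4}{m}\right)\right) - -3 = \left(12 + 3 \left(1 + \frac{4}{m}\right)\right) + 3 = \left(12 + \left(3 + \frac{12}{m}\right)\right) + 3 = \left(15 + \frac{12}{m}\right) + 3 = 18 + \frac{12}{m}$)
$I h{\left(-2 \right)} = 0 \left(18 + \frac{12}{-2}\right) = 0 \left(18 + 12 \left(- \frac{1}{2}\right)\right) = 0 \left(18 - 6\right) = 0 \cdot 12 = 0$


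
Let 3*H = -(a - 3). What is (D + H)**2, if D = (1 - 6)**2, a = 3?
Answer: 625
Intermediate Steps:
D = 25 (D = (-5)**2 = 25)
H = 0 (H = (-(3 - 3))/3 = (-1*0)/3 = (1/3)*0 = 0)
(D + H)**2 = (25 + 0)**2 = 25**2 = 625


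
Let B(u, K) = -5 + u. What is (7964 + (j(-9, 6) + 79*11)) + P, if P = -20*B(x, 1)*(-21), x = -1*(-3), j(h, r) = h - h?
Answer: 7993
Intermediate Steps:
j(h, r) = 0
x = 3
P = -840 (P = -20*(-5 + 3)*(-21) = -20*(-2)*(-21) = 40*(-21) = -840)
(7964 + (j(-9, 6) + 79*11)) + P = (7964 + (0 + 79*11)) - 840 = (7964 + (0 + 869)) - 840 = (7964 + 869) - 840 = 8833 - 840 = 7993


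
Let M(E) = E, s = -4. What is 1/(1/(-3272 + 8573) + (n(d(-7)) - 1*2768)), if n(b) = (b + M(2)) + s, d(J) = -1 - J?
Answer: -5301/14651963 ≈ -0.00036179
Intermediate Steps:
n(b) = -2 + b (n(b) = (b + 2) - 4 = (2 + b) - 4 = -2 + b)
1/(1/(-3272 + 8573) + (n(d(-7)) - 1*2768)) = 1/(1/(-3272 + 8573) + ((-2 + (-1 - 1*(-7))) - 1*2768)) = 1/(1/5301 + ((-2 + (-1 + 7)) - 2768)) = 1/(1/5301 + ((-2 + 6) - 2768)) = 1/(1/5301 + (4 - 2768)) = 1/(1/5301 - 2764) = 1/(-14651963/5301) = -5301/14651963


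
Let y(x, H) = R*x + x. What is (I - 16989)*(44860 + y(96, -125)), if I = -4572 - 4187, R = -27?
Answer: -1090788272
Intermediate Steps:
y(x, H) = -26*x (y(x, H) = -27*x + x = -26*x)
I = -8759
(I - 16989)*(44860 + y(96, -125)) = (-8759 - 16989)*(44860 - 26*96) = -25748*(44860 - 2496) = -25748*42364 = -1090788272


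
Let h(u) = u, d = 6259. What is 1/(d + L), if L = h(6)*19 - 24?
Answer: 1/6349 ≈ 0.00015751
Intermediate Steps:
L = 90 (L = 6*19 - 24 = 114 - 24 = 90)
1/(d + L) = 1/(6259 + 90) = 1/6349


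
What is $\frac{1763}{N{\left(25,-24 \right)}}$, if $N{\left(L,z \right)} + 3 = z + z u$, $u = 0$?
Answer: $- \frac{1763}{27} \approx -65.296$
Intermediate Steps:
$N{\left(L,z \right)} = -3 + z$ ($N{\left(L,z \right)} = -3 + \left(z + z 0\right) = -3 + \left(z + 0\right) = -3 + z$)
$\frac{1763}{N{\left(25,-24 \right)}} = \frac{1763}{-3 - 24} = \frac{1763}{-27} = 1763 \left(- \frac{1}{27}\right) = - \frac{1763}{27}$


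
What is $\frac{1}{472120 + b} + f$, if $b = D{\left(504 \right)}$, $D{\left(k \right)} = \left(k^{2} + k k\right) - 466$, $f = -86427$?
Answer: $- \frac{84671321921}{979686} \approx -86427.0$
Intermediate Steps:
$D{\left(k \right)} = -466 + 2 k^{2}$ ($D{\left(k \right)} = \left(k^{2} + k^{2}\right) - 466 = 2 k^{2} - 466 = -466 + 2 k^{2}$)
$b = 507566$ ($b = -466 + 2 \cdot 504^{2} = -466 + 2 \cdot 254016 = -466 + 508032 = 507566$)
$\frac{1}{472120 + b} + f = \frac{1}{472120 + 507566} - 86427 = \frac{1}{979686} - 86427 = - \frac{84671321921}{979686}$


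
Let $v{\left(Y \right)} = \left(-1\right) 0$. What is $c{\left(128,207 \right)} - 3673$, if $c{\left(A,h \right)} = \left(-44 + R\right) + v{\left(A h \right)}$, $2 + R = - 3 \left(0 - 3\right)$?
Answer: $-3710$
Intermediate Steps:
$v{\left(Y \right)} = 0$
$R = 7$ ($R = -2 - 3 \left(0 - 3\right) = -2 - -9 = -2 + 9 = 7$)
$c{\left(A,h \right)} = -37$ ($c{\left(A,h \right)} = \left(-44 + 7\right) + 0 = -37 + 0 = -37$)
$c{\left(128,207 \right)} - 3673 = -37 - 3673 = -3710$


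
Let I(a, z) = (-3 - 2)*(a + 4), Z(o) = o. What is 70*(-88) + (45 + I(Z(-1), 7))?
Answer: -6130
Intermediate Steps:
I(a, z) = -20 - 5*a (I(a, z) = -5*(4 + a) = -20 - 5*a)
70*(-88) + (45 + I(Z(-1), 7)) = 70*(-88) + (45 + (-20 - 5*(-1))) = -6160 + (45 + (-20 + 5)) = -6160 + (45 - 15) = -6160 + 30 = -6130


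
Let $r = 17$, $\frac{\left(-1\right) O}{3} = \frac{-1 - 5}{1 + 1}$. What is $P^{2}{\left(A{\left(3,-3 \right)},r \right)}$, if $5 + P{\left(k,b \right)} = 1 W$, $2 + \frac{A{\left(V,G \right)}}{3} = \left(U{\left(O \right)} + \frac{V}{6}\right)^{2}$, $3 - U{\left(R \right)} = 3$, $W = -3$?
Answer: $64$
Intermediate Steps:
$O = 9$ ($O = - 3 \frac{-1 - 5}{1 + 1} = - 3 \left(- \frac{6}{2}\right) = - 3 \left(\left(-6\right) \frac{1}{2}\right) = \left(-3\right) \left(-3\right) = 9$)
$U{\left(R \right)} = 0$ ($U{\left(R \right)} = 3 - 3 = 0$)
$A{\left(V,G \right)} = -6 + \frac{V^{2}}{12}$ ($A{\left(V,G \right)} = -6 + 3 \left(0 + \frac{V}{6}\right)^{2} = -6 + 3 \left(\frac{V}{6}\right)^{2} = -6 + 3 \frac{V^{2}}{36} = -6 + \frac{V^{2}}{12}$)
$P{\left(k,b \right)} = -8$ ($P{\left(k,b \right)} = -5 + 1 \left(-3\right) = -5 - 3 = -8$)
$P^{2}{\left(A{\left(3,-3 \right)},r \right)} = \left(-8\right)^{2} = 64$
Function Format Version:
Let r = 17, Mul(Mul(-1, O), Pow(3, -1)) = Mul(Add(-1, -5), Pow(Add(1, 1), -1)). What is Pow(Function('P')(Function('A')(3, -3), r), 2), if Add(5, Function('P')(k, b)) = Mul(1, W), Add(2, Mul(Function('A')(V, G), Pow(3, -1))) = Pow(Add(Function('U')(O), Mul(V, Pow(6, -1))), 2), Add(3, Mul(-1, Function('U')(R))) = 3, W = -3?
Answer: 64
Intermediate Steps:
O = 9 (O = Mul(-3, Mul(Add(-1, -5), Pow(Add(1, 1), -1))) = Mul(-3, Mul(-6, Pow(2, -1))) = Mul(-3, Mul(-6, Rational(1, 2))) = Mul(-3, -3) = 9)
Function('U')(R) = 0 (Function('U')(R) = Add(3, Mul(-1, 3)) = Add(3, -3) = 0)
Function('A')(V, G) = Add(-6, Mul(Rational(1, 12), Pow(V, 2))) (Function('A')(V, G) = Add(-6, Mul(3, Pow(Add(0, Mul(V, Pow(6, -1))), 2))) = Add(-6, Mul(3, Pow(Add(0, Mul(V, Rational(1, 6))), 2))) = Add(-6, Mul(3, Pow(Add(0, Mul(Rational(1, 6), V)), 2))) = Add(-6, Mul(3, Pow(Mul(Rational(1, 6), V), 2))) = Add(-6, Mul(3, Mul(Rational(1, 36), Pow(V, 2)))) = Add(-6, Mul(Rational(1, 12), Pow(V, 2))))
Function('P')(k, b) = -8 (Function('P')(k, b) = Add(-5, Mul(1, -3)) = Add(-5, -3) = -8)
Pow(Function('P')(Function('A')(3, -3), r), 2) = Pow(-8, 2) = 64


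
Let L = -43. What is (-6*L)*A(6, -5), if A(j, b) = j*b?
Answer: -7740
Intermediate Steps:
A(j, b) = b*j
(-6*L)*A(6, -5) = (-6*(-43))*(-5*6) = 258*(-30) = -7740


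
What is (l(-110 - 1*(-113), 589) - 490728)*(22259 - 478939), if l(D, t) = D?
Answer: 224104293000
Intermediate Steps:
(l(-110 - 1*(-113), 589) - 490728)*(22259 - 478939) = ((-110 - 1*(-113)) - 490728)*(22259 - 478939) = ((-110 + 113) - 490728)*(-456680) = (3 - 490728)*(-456680) = -490725*(-456680) = 224104293000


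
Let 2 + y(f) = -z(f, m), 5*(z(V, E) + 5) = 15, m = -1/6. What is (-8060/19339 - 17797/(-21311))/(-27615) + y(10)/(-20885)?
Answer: -57469841/3793688213945 ≈ -1.5149e-5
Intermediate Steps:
m = -1/6 (m = -1*1/6 = -1/6 ≈ -0.16667)
z(V, E) = -2 (z(V, E) = -5 + (1/5)*15 = -5 + 3 = -2)
y(f) = 0 (y(f) = -2 - 1*(-2) = -2 + 2 = 0)
(-8060/19339 - 17797/(-21311))/(-27615) + y(10)/(-20885) = (-8060/19339 - 17797/(-21311))/(-27615) + 0/(-20885) = (-8060*1/19339 - 17797*(-1/21311))*(-1/27615) + 0*(-1/20885) = (-8060/19339 + 17797/21311)*(-1/27615) + 0 = (172409523/412133429)*(-1/27615) + 0 = -57469841/3793688213945 + 0 = -57469841/3793688213945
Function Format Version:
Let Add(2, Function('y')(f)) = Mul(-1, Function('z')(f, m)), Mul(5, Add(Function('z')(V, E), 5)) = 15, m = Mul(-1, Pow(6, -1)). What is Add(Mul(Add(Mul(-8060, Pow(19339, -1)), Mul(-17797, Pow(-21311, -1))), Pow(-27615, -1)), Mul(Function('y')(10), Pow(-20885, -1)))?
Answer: Rational(-57469841, 3793688213945) ≈ -1.5149e-5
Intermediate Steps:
m = Rational(-1, 6) (m = Mul(-1, Rational(1, 6)) = Rational(-1, 6) ≈ -0.16667)
Function('z')(V, E) = -2 (Function('z')(V, E) = Add(-5, Mul(Rational(1, 5), 15)) = Add(-5, 3) = -2)
Function('y')(f) = 0 (Function('y')(f) = Add(-2, Mul(-1, -2)) = Add(-2, 2) = 0)
Add(Mul(Add(Mul(-8060, Pow(19339, -1)), Mul(-17797, Pow(-21311, -1))), Pow(-27615, -1)), Mul(Function('y')(10), Pow(-20885, -1))) = Add(Mul(Add(Mul(-8060, Pow(19339, -1)), Mul(-17797, Pow(-21311, -1))), Pow(-27615, -1)), Mul(0, Pow(-20885, -1))) = Add(Mul(Add(Mul(-8060, Rational(1, 19339)), Mul(-17797, Rational(-1, 21311))), Rational(-1, 27615)), Mul(0, Rational(-1, 20885))) = Add(Mul(Add(Rational(-8060, 19339), Rational(17797, 21311)), Rational(-1, 27615)), 0) = Add(Mul(Rational(172409523, 412133429), Rational(-1, 27615)), 0) = Add(Rational(-57469841, 3793688213945), 0) = Rational(-57469841, 3793688213945)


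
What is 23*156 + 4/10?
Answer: 17942/5 ≈ 3588.4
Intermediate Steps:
23*156 + 4/10 = 3588 + 4*(1/10) = 3588 + 2/5 = 17942/5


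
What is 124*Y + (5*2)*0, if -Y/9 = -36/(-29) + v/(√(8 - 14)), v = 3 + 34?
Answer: -40176/29 + 6882*I*√6 ≈ -1385.4 + 16857.0*I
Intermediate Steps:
v = 37
Y = -324/29 + 111*I*√6/2 (Y = -9*(-36/(-29) + 37/(√(8 - 14))) = -9*(-36*(-1/29) + 37/(√(-6))) = -9*(36/29 + 37/((I*√6))) = -9*(36/29 + 37*(-I*√6/6)) = -9*(36/29 - 37*I*√6/6) = -324/29 + 111*I*√6/2 ≈ -11.172 + 135.95*I)
124*Y + (5*2)*0 = 124*(-324/29 + 111*I*√6/2) + (5*2)*0 = (-40176/29 + 6882*I*√6) + 10*0 = (-40176/29 + 6882*I*√6) + 0 = -40176/29 + 6882*I*√6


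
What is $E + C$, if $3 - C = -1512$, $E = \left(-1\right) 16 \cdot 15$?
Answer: $1275$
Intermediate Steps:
$E = -240$ ($E = \left(-16\right) 15 = -240$)
$C = 1515$ ($C = 3 - -1512 = 3 + 1512 = 1515$)
$E + C = -240 + 1515 = 1275$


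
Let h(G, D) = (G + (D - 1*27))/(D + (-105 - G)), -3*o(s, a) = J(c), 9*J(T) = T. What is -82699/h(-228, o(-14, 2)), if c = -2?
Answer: 274808777/6883 ≈ 39926.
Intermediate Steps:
J(T) = T/9
o(s, a) = 2/27 (o(s, a) = -(-2)/27 = -⅓*(-2/9) = 2/27)
h(G, D) = (-27 + D + G)/(-105 + D - G) (h(G, D) = (G + (D - 27))/(-105 + D - G) = (G + (-27 + D))/(-105 + D - G) = (-27 + D + G)/(-105 + D - G))
-82699/h(-228, o(-14, 2)) = -82699*(105 - 228 - 1*2/27)/(27 - 1*2/27 - 1*(-228)) = -82699*(105 - 228 - 2/27)/(27 - 2/27 + 228) = -82699/((6883/27)/(-3323/27)) = -82699/((-27/3323*6883/27)) = -82699/(-6883/3323) = -82699*(-3323/6883) = 274808777/6883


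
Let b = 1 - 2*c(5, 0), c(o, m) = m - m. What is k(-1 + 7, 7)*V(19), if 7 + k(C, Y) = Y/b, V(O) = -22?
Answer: 0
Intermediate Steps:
c(o, m) = 0
b = 1 (b = 1 - 2*0 = 1 + 0 = 1)
k(C, Y) = -7 + Y (k(C, Y) = -7 + Y/1 = -7 + Y*1 = -7 + Y)
k(-1 + 7, 7)*V(19) = (-7 + 7)*(-22) = 0*(-22) = 0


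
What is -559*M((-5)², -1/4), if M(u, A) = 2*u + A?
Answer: -111241/4 ≈ -27810.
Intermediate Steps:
M(u, A) = A + 2*u
-559*M((-5)², -1/4) = -559*(-1/4 + 2*(-5)²) = -559*(-1*¼ + 2*25) = -559*(-¼ + 50) = -559*199/4 = -111241/4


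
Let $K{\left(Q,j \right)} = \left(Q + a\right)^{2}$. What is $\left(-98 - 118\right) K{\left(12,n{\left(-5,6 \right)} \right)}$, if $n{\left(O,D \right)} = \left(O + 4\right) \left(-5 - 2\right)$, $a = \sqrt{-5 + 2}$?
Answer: $-30456 - 5184 i \sqrt{3} \approx -30456.0 - 8979.0 i$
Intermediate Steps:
$a = i \sqrt{3}$ ($a = \sqrt{-3} = i \sqrt{3} \approx 1.732 i$)
$n{\left(O,D \right)} = -28 - 7 O$ ($n{\left(O,D \right)} = \left(4 + O\right) \left(-7\right) = -28 - 7 O$)
$K{\left(Q,j \right)} = \left(Q + i \sqrt{3}\right)^{2}$
$\left(-98 - 118\right) K{\left(12,n{\left(-5,6 \right)} \right)} = \left(-98 - 118\right) \left(12 + i \sqrt{3}\right)^{2} = - 216 \left(12 + i \sqrt{3}\right)^{2}$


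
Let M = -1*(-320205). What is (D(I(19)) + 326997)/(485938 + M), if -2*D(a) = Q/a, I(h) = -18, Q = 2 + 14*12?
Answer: 5886031/14510574 ≈ 0.40564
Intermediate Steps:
Q = 170 (Q = 2 + 168 = 170)
D(a) = -85/a
M = 320205
(D(I(19)) + 326997)/(485938 + M) = (-85/(-18) + 326997)/(485938 + 320205) = (-85*(-1/18) + 326997)/806143 = (85/18 + 326997)*(1/806143) = (5886031/18)*(1/806143) = 5886031/14510574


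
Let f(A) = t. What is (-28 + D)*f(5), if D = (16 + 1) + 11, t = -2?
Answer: 0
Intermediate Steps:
f(A) = -2
D = 28 (D = 17 + 11 = 28)
(-28 + D)*f(5) = (-28 + 28)*(-2) = 0*(-2) = 0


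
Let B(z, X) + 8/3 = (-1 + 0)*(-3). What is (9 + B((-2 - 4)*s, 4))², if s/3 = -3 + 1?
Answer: 784/9 ≈ 87.111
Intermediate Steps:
s = -6 (s = 3*(-3 + 1) = 3*(-2) = -6)
B(z, X) = ⅓ (B(z, X) = -8/3 + (-1 + 0)*(-3) = -8/3 - 1*(-3) = -8/3 + 3 = ⅓)
(9 + B((-2 - 4)*s, 4))² = (9 + ⅓)² = (28/3)² = 784/9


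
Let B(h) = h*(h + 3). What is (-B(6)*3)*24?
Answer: -3888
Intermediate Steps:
B(h) = h*(3 + h)
(-B(6)*3)*24 = (-6*(3 + 6)*3)*24 = (-6*9*3)*24 = (-1*54*3)*24 = -54*3*24 = -162*24 = -3888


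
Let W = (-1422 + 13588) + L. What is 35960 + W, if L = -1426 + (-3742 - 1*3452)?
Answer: 39506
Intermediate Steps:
L = -8620 (L = -1426 + (-3742 - 3452) = -1426 - 7194 = -8620)
W = 3546 (W = (-1422 + 13588) - 8620 = 12166 - 8620 = 3546)
35960 + W = 35960 + 3546 = 39506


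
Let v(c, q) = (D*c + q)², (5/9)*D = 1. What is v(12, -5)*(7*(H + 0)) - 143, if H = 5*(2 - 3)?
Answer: -48938/5 ≈ -9787.6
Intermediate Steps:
D = 9/5 (D = (9/5)*1 = 9/5 ≈ 1.8000)
v(c, q) = (q + 9*c/5)² (v(c, q) = (9*c/5 + q)² = (q + 9*c/5)²)
H = -5 (H = 5*(-1) = -5)
v(12, -5)*(7*(H + 0)) - 143 = ((5*(-5) + 9*12)²/25)*(7*(-5 + 0)) - 143 = ((-25 + 108)²/25)*(7*(-5)) - 143 = ((1/25)*83²)*(-35) - 143 = ((1/25)*6889)*(-35) - 143 = (6889/25)*(-35) - 143 = -48223/5 - 143 = -48938/5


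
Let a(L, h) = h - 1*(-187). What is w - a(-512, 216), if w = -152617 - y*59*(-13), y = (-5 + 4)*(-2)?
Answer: -151486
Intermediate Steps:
y = 2 (y = -1*(-2) = 2)
a(L, h) = 187 + h (a(L, h) = h + 187 = 187 + h)
w = -151083 (w = -152617 - 2*59*(-13) = -152617 - 118*(-13) = -152617 - 1*(-1534) = -152617 + 1534 = -151083)
w - a(-512, 216) = -151083 - (187 + 216) = -151083 - 1*403 = -151083 - 403 = -151486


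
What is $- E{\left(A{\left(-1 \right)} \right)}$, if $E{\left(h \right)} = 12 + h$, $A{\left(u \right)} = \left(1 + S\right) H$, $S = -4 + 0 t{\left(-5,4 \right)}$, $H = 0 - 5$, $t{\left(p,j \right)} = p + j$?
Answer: $-27$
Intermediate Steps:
$t{\left(p,j \right)} = j + p$
$H = -5$
$S = -4$ ($S = -4 + 0 \left(4 - 5\right) = -4 + 0 \left(-1\right) = -4 + 0 = -4$)
$A{\left(u \right)} = 15$ ($A{\left(u \right)} = \left(1 - 4\right) \left(-5\right) = \left(-3\right) \left(-5\right) = 15$)
$- E{\left(A{\left(-1 \right)} \right)} = - (12 + 15) = \left(-1\right) 27 = -27$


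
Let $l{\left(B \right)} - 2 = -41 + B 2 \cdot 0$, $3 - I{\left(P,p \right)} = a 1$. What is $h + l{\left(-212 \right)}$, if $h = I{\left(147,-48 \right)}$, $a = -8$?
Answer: $-28$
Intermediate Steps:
$I{\left(P,p \right)} = 11$ ($I{\left(P,p \right)} = 3 - \left(-8\right) 1 = 3 - -8 = 3 + 8 = 11$)
$l{\left(B \right)} = -39$ ($l{\left(B \right)} = 2 + \left(-41 + B 2 \cdot 0\right) = 2 + \left(-41 + 2 B 0\right) = 2 + \left(-41 + 0\right) = 2 - 41 = -39$)
$h = 11$
$h + l{\left(-212 \right)} = 11 - 39 = -28$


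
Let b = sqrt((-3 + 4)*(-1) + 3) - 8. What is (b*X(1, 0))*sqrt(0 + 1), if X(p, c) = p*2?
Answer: -16 + 2*sqrt(2) ≈ -13.172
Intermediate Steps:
X(p, c) = 2*p
b = -8 + sqrt(2) (b = sqrt(1*(-1) + 3) - 8 = sqrt(-1 + 3) - 8 = sqrt(2) - 8 = -8 + sqrt(2) ≈ -6.5858)
(b*X(1, 0))*sqrt(0 + 1) = ((-8 + sqrt(2))*(2*1))*sqrt(0 + 1) = ((-8 + sqrt(2))*2)*sqrt(1) = (-16 + 2*sqrt(2))*1 = -16 + 2*sqrt(2)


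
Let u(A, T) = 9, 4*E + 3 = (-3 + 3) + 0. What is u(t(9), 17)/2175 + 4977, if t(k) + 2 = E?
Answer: 3608328/725 ≈ 4977.0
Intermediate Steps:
E = -¾ (E = -¾ + ((-3 + 3) + 0)/4 = -¾ + (0 + 0)/4 = -¾ + (¼)*0 = -¾ + 0 = -¾ ≈ -0.75000)
t(k) = -11/4 (t(k) = -2 - ¾ = -11/4)
u(t(9), 17)/2175 + 4977 = 9/2175 + 4977 = 9*(1/2175) + 4977 = 3/725 + 4977 = 3608328/725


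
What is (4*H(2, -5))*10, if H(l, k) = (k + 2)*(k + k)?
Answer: 1200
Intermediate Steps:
H(l, k) = 2*k*(2 + k) (H(l, k) = (2 + k)*(2*k) = 2*k*(2 + k))
(4*H(2, -5))*10 = (4*(2*(-5)*(2 - 5)))*10 = (4*(2*(-5)*(-3)))*10 = (4*30)*10 = 120*10 = 1200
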